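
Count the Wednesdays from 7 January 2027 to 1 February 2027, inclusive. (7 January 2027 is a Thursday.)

3

7 January 2027 is a Thursday; the first Wednesday on or after it is 13 January 2027 (6 days later).
From 13 January 2027 to 1 February 2027: 18 + 1 = 19 days (rest of January, February).
19 ÷ 7 = 2 full weeks with remainder 5, so 2 more Wednesdays after the first → 3.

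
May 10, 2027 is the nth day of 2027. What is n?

130

Days in months before May: 31 + 28 + 31 + 30 = 120.
Plus 10 days into May → day 130.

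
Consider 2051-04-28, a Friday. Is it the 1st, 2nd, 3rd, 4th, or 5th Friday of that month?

Day 28 falls in week ⌈28/7⌉ of the month.
Days 1–7 hold the 1st Friday, 8–14 the 2nd, 15–21 the 3rd, 22–28 the 4th, 29–31 the 5th.
28 is in the range for the 4th.

4th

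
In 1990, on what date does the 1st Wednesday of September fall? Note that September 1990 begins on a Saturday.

5 September 1990

September 1990 begins on a Saturday, so the first Wednesday is September 5 (4 days later).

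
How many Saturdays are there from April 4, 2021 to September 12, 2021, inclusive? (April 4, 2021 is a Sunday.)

23

April 4, 2021 is a Sunday; the first Saturday on or after it is April 10, 2021 (6 days later).
From April 10, 2021 to September 12, 2021: 20 + 31 + 30 + 31 + 31 + 12 = 155 days (rest of April, May, June, July, August, September).
155 ÷ 7 = 22 full weeks with remainder 1, so 22 more Saturdays after the first → 23.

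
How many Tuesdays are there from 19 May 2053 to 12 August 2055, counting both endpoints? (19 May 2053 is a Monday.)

19 May 2053 is a Monday; the first Tuesday on or after it is 20 May 2053 (1 day later).
From 20 May 2053 to 12 August 2055: 225 + 365 + 224 = 814 days (rest of 2053, 2054, to 12 August 2055 in 2055).
814 ÷ 7 = 116 full weeks with remainder 2, so 116 more Tuesdays after the first → 117.

117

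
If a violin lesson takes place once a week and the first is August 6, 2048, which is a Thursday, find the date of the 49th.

July 8, 2049

The 49th occurrence is 48 intervals after the first: 48 × 7 = 336 days after August 6, 2048.
August has 31 days — 25 days to the end of August leaves 311.
September has 30 days (281 left).
October has 31 days (250 left).
November has 30 days (220 left).
December has 31 days (189 left).
January has 31 days (158 left).
February has 28 days (130 left).
March has 31 days (99 left).
April has 30 days (69 left).
May has 31 days (38 left).
June has 30 days (8 left).
8 days into July → July 8, 2049.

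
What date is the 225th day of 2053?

Jan has 31 days (225 − 31 = 194 remain).
Feb has 28 days (194 − 28 = 166 remain).
Mar has 31 days (166 − 31 = 135 remain).
Apr has 30 days (135 − 30 = 105 remain).
May has 31 days (105 − 31 = 74 remain).
Jun has 30 days (74 − 30 = 44 remain).
Jul has 31 days (44 − 31 = 13 remain).
13 into Aug → Aug 13.

Aug 13, 2053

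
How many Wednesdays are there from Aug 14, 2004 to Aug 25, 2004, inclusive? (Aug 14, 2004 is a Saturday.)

Aug 14, 2004 is a Saturday; the first Wednesday on or after it is Aug 18, 2004 (4 days later).
From Aug 18, 2004 to Aug 25, 2004 is 25 − 18 = 7 days.
7 ÷ 7 = 1 full weeks with remainder 0, so 1 more Wednesdays after the first → 2.

2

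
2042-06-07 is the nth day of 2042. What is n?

Days in months before June: 31 + 28 + 31 + 30 + 31 = 151.
Plus 7 days into June → day 158.

158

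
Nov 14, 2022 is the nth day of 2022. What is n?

Days in months before Nov: 31 + 28 + 31 + 30 + 31 + 30 + 31 + 31 + 30 + 31 = 304.
Plus 14 days into Nov → day 318.

318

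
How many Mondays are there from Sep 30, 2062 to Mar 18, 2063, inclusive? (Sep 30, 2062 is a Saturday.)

24

Sep 30, 2062 is a Saturday; the first Monday on or after it is Oct 2, 2062 (2 days later).
From Oct 2, 2062 to Mar 18, 2063: 29 + 30 + 31 + 31 + 28 + 18 = 167 days (rest of Oct, Nov, Dec, Jan, Feb, Mar).
167 ÷ 7 = 23 full weeks with remainder 6, so 23 more Mondays after the first → 24.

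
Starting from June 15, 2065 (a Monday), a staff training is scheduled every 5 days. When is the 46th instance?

The 46th occurrence is 45 intervals after the first: 45 × 5 = 225 days after June 15, 2065.
June has 30 days — 15 days to the end of June leaves 210.
July has 31 days (179 left).
August has 31 days (148 left).
September has 30 days (118 left).
October has 31 days (87 left).
November has 30 days (57 left).
December has 31 days (26 left).
26 days into January → January 26, 2066.

January 26, 2066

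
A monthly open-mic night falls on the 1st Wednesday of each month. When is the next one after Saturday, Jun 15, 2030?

Jun 2030 starts on a Saturday, so its 1st Wednesday is Jun 5, 2030 (4 days in).
That is not after Jun 15, 2030, so look at Jul 2030.
Jul 2030 starts on a Monday, so its 1st Wednesday is Jul 3, 2030 (2 days in).

Jul 3, 2030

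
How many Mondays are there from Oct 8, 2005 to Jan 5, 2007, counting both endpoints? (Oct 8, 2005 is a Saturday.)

65

Oct 8, 2005 is a Saturday; the first Monday on or after it is Oct 10, 2005 (2 days later).
From Oct 10, 2005 to Jan 5, 2007: 82 + 365 + 5 = 452 days (rest of 2005, 2006, to Jan 5, 2007 in 2007).
452 ÷ 7 = 64 full weeks with remainder 4, so 64 more Mondays after the first → 65.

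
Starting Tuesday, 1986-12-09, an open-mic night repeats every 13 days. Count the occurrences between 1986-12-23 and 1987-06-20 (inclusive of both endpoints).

Occurrences land 13·i days after 1986-12-09 for i = 0, 1, 2, …
1986-12-23 is 14 days after the start; 14 ÷ 13 = 1 remainder 1; since the remainder is 1, round up to i = 2. First occurrence in the window: #3 on 1987-01-04 (2×13 = 26 days in).
1987-06-20 is 193 days after the start; 193 ÷ 13 = 14 remainder 11. Last occurrence in the window: #15 on 1987-06-09.
Occurrences #3 through #15: 13 in total.

13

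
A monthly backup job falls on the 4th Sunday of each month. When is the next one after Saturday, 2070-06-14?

2070-06-22

June 2070 starts on a Sunday; its first Sunday is the 1st, so the 4th Sunday is the 22nd — 2070-06-22.
2070-06-22 is after 2070-06-14, so that is the next one.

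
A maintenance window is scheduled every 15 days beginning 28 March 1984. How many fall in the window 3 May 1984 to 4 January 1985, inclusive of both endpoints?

Occurrences land 15·i days after 28 March 1984 for i = 0, 1, 2, …
3 May 1984 is 36 days after the start; 36 ÷ 15 = 2 remainder 6; since the remainder is 6, round up to i = 3. First occurrence in the window: #4 on 12 May 1984 (3×15 = 45 days in).
4 January 1985 is 282 days after the start; 282 ÷ 15 = 18 remainder 12. Last occurrence in the window: #19 on 23 December 1984.
Occurrences #4 through #19: 16 in total.

16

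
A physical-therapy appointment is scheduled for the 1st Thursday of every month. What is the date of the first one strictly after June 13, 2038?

June 2038 starts on a Tuesday, so its 1st Thursday is June 3, 2038 (2 days in).
That is not after June 13, 2038, so look at July 2038.
July 2038 starts on a Thursday, so its 1st Thursday is July 1, 2038.

July 1, 2038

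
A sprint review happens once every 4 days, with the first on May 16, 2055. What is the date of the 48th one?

November 20, 2055

The 48th occurrence is 47 intervals after the first: 47 × 4 = 188 days after May 16, 2055.
May has 31 days — 15 days to the end of May leaves 173.
June has 30 days (143 left).
July has 31 days (112 left).
August has 31 days (81 left).
September has 30 days (51 left).
October has 31 days (20 left).
20 days into November → November 20, 2055.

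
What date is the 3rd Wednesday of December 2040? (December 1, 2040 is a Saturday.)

19 December 2040

December 2040 begins on a Saturday, so the first Wednesday is December 5 (4 days later).
The 3rd Wednesday is 2 weeks later: 5 + 14 = 19.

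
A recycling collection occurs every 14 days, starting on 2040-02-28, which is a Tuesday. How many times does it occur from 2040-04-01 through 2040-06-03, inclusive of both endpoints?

4

Occurrences land 14·i days after 2040-02-28 for i = 0, 1, 2, …
2040-04-01 is 33 days after the start; 33 ÷ 14 = 2 remainder 5; since the remainder is 5, round up to i = 3. First occurrence in the window: #4 on 2040-04-10 (3×14 = 42 days in).
2040-06-03 is 96 days after the start; 96 ÷ 14 = 6 remainder 12. Last occurrence in the window: #7 on 2040-05-22.
Occurrences #4 through #7: 4 in total.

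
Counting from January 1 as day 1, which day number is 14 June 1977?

165

Days in months before June: 31 + 28 + 31 + 30 + 31 = 151.
Plus 14 days into June → day 165.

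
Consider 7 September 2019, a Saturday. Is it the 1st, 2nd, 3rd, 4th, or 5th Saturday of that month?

Day 7 falls in week ⌈7/7⌉ of the month.
Days 1–7 hold the 1st Saturday, 8–14 the 2nd, 15–21 the 3rd, 22–28 the 4th, 29–31 the 5th.
7 is in the range for the 1st.

1st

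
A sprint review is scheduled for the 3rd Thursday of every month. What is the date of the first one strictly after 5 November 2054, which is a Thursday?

19 November 2054

November 2054 starts on a Sunday; its first Thursday is the 5th, so the 3rd Thursday is the 19th — 19 November 2054.
19 November 2054 is after 5 November 2054, so that is the next one.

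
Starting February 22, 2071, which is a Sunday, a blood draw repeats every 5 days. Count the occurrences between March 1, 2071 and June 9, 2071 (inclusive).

Occurrences land 5·i days after February 22, 2071 for i = 0, 1, 2, …
March 1, 2071 is 7 days after the start; 7 ÷ 5 = 1 remainder 2; since the remainder is 2, round up to i = 2. First occurrence in the window: #3 on March 4, 2071 (2×5 = 10 days in).
June 9, 2071 is 107 days after the start; 107 ÷ 5 = 21 remainder 2. Last occurrence in the window: #22 on June 7, 2071.
Occurrences #3 through #22: 20 in total.

20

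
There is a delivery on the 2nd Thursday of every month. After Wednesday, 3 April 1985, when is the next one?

April 1985 starts on a Monday; its first Thursday is the 4th, so the 2nd Thursday is the 11th — 11 April 1985.
11 April 1985 is after 3 April 1985, so that is the next one.

11 April 1985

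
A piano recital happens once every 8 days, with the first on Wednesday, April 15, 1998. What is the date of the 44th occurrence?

The 44th occurrence is 43 intervals after the first: 43 × 8 = 344 days after April 15, 1998.
April has 30 days — 15 days to the end of April leaves 329.
May has 31 days (298 left).
June has 30 days (268 left).
July has 31 days (237 left).
August has 31 days (206 left).
September has 30 days (176 left).
October has 31 days (145 left).
November has 30 days (115 left).
December has 31 days (84 left).
January has 31 days (53 left).
February has 28 days (25 left).
25 days into March → March 25, 1999.

March 25, 1999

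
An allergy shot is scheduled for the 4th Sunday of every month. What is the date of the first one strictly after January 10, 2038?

January 24, 2038

January 2038 starts on a Friday; its first Sunday is the 3rd, so the 4th Sunday is the 24th — January 24, 2038.
January 24, 2038 is after January 10, 2038, so that is the next one.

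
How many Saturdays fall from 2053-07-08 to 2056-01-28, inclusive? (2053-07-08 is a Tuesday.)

2053-07-08 is a Tuesday; the first Saturday on or after it is 2053-07-12 (4 days later).
From 2053-07-12 to 2056-01-28: 172 + 365 + 365 + 28 = 930 days (rest of 2053, 2054, 2055, to 2056-01-28 in 2056).
930 ÷ 7 = 132 full weeks with remainder 6, so 132 more Saturdays after the first → 133.

133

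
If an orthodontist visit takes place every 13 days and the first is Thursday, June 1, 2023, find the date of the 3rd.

The 3rd occurrence is 2 intervals after the first: 2 × 13 = 26 days after June 1, 2023.
26 days later is June 27, 2023.

June 27, 2023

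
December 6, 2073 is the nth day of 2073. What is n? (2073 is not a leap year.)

Days in months before December: 31 + 28 + 31 + 30 + 31 + 30 + 31 + 31 + 30 + 31 + 30 = 334.
Plus 6 days into December → day 340.

340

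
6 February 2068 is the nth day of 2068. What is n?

37

Days in months before February: 31 = 31.
Plus 6 days into February → day 37.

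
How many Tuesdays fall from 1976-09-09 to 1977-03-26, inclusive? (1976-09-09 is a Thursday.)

28

1976-09-09 is a Thursday; the first Tuesday on or after it is 1976-09-14 (5 days later).
From 1976-09-14 to 1977-03-26: 16 + 31 + 30 + 31 + 31 + 28 + 26 = 193 days (rest of September, October, November, December, January, February, March).
193 ÷ 7 = 27 full weeks with remainder 4, so 27 more Tuesdays after the first → 28.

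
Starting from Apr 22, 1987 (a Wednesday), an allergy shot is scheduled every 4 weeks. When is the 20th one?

Oct 5, 1988

The 20th occurrence is 19 intervals after the first: 19 × 28 = 532 days after Apr 22, 1987.
Apr has 30 days — 8 days to the end of Apr leaves 524.
From end of Apr to end of 1987 is 245 days (279 left).
Jan has 31 days (248 left).
Feb has 29 days (219 left).
Mar has 31 days (188 left).
Apr has 30 days (158 left).
May has 31 days (127 left).
Jun has 30 days (97 left).
Jul has 31 days (66 left).
Aug has 31 days (35 left).
Sep has 30 days (5 left).
5 days into Oct → Oct 5, 1988.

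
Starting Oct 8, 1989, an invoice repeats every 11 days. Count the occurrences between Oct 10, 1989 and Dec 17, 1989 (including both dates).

Occurrences land 11·i days after Oct 8, 1989 for i = 0, 1, 2, …
Oct 10, 1989 is 2 days after the start; 2 ÷ 11 = 0 remainder 2; since the remainder is 2, round up to i = 1. First occurrence in the window: #2 on Oct 19, 1989 (1×11 = 11 days in).
Dec 17, 1989 is 70 days after the start; 70 ÷ 11 = 6 remainder 4. Last occurrence in the window: #7 on Dec 13, 1989.
Occurrences #2 through #7: 6 in total.

6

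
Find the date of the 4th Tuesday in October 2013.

The first Tuesday of October 2013 is October 1.
The 4th Tuesday is 3 weeks later: 1 + 21 = 22.

2013-10-22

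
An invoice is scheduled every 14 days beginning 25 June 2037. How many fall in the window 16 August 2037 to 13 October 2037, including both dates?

4

Occurrences land 14·i days after 25 June 2037 for i = 0, 1, 2, …
16 August 2037 is 52 days after the start; 52 ÷ 14 = 3 remainder 10; since the remainder is 10, round up to i = 4. First occurrence in the window: #5 on 20 August 2037 (4×14 = 56 days in).
13 October 2037 is 110 days after the start; 110 ÷ 14 = 7 remainder 12. Last occurrence in the window: #8 on 1 October 2037.
Occurrences #5 through #8: 4 in total.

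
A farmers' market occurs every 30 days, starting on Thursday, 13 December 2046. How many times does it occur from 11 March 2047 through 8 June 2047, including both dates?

Occurrences land 30·i days after 13 December 2046 for i = 0, 1, 2, …
11 March 2047 is 88 days after the start; 88 ÷ 30 = 2 remainder 28; since the remainder is 28, round up to i = 3. First occurrence in the window: #4 on 13 March 2047 (3×30 = 90 days in).
8 June 2047 is 177 days after the start; 177 ÷ 30 = 5 remainder 27. Last occurrence in the window: #6 on 12 May 2047.
Occurrences #4 through #6: 3 in total.

3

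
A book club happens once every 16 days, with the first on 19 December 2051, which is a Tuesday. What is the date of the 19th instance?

2 October 2052

The 19th occurrence is 18 intervals after the first: 18 × 16 = 288 days after 19 December 2051.
December has 31 days — 12 days to the end of December leaves 276.
January has 31 days (245 left).
February has 29 days (216 left).
March has 31 days (185 left).
April has 30 days (155 left).
May has 31 days (124 left).
June has 30 days (94 left).
July has 31 days (63 left).
August has 31 days (32 left).
September has 30 days (2 left).
2 days into October → 2 October 2052.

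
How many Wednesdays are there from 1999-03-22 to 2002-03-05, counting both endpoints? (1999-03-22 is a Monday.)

154

1999-03-22 is a Monday; the first Wednesday on or after it is 1999-03-24 (2 days later).
From 1999-03-24 to 2002-03-05: 282 + 366 + 365 + 64 = 1077 days (rest of 1999, 2000, 2001, to 2002-03-05 in 2002).
1077 ÷ 7 = 153 full weeks with remainder 6, so 153 more Wednesdays after the first → 154.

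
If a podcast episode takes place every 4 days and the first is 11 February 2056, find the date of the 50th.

The 50th occurrence is 49 intervals after the first: 49 × 4 = 196 days after 11 February 2056.
February has 29 days — 18 days to the end of February leaves 178.
March has 31 days (147 left).
April has 30 days (117 left).
May has 31 days (86 left).
June has 30 days (56 left).
July has 31 days (25 left).
25 days into August → 25 August 2056.

25 August 2056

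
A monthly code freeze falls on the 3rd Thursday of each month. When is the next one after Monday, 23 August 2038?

August 2038 starts on a Sunday; its first Thursday is the 5th, so the 3rd Thursday is the 19th — 19 August 2038.
That is not after 23 August 2038, so look at September 2038.
September 2038 starts on a Wednesday; its first Thursday is the 2nd, so the 3rd Thursday is the 16th — 16 September 2038.

16 September 2038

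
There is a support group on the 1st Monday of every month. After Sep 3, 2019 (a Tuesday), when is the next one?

Sep 2019 starts on a Sunday, so its 1st Monday is Sep 2, 2019 (1 day in).
That is not after Sep 3, 2019, so look at Oct 2019.
Oct 2019 starts on a Tuesday, so its 1st Monday is Oct 7, 2019 (6 days in).

Oct 7, 2019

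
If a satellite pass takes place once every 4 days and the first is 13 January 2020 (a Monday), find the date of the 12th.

The 12th occurrence is 11 intervals after the first: 11 × 4 = 44 days after 13 January 2020.
January has 31 days — 18 days to the end of January leaves 26.
26 days into February → 26 February 2020.

26 February 2020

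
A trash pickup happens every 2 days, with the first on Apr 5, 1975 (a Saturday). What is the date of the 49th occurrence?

Jul 10, 1975

The 49th occurrence is 48 intervals after the first: 48 × 2 = 96 days after Apr 5, 1975.
Apr has 30 days — 25 days to the end of Apr leaves 71.
May has 31 days (40 left).
Jun has 30 days (10 left).
10 days into Jul → Jul 10, 1975.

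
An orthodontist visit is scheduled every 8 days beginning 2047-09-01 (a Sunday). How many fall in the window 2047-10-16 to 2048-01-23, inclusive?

13

Occurrences land 8·i days after 2047-09-01 for i = 0, 1, 2, …
2047-10-16 is 45 days after the start; 45 ÷ 8 = 5 remainder 5; since the remainder is 5, round up to i = 6. First occurrence in the window: #7 on 2047-10-19 (6×8 = 48 days in).
2048-01-23 is 144 days after the start; 144 ÷ 8 = 18 remainder 0. Last occurrence in the window: #19 on 2048-01-23.
Occurrences #7 through #19: 13 in total.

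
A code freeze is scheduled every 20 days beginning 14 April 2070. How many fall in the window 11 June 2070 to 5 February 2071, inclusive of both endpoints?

Occurrences land 20·i days after 14 April 2070 for i = 0, 1, 2, …
11 June 2070 is 58 days after the start; 58 ÷ 20 = 2 remainder 18; since the remainder is 18, round up to i = 3. First occurrence in the window: #4 on 13 June 2070 (3×20 = 60 days in).
5 February 2071 is 297 days after the start; 297 ÷ 20 = 14 remainder 17. Last occurrence in the window: #15 on 19 January 2071.
Occurrences #4 through #15: 12 in total.

12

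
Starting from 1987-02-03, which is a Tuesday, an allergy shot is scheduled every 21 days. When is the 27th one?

The 27th occurrence is 26 intervals after the first: 26 × 21 = 546 days after 1987-02-03.
February has 28 days — 25 days to the end of February leaves 521.
From end of February to end of 1987 is 306 days (215 left).
January has 31 days (184 left).
February has 29 days (155 left).
March has 31 days (124 left).
April has 30 days (94 left).
May has 31 days (63 left).
June has 30 days (33 left).
July has 31 days (2 left).
2 days into August → 1988-08-02.

1988-08-02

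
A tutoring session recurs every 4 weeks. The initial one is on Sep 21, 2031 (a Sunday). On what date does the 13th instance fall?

The 13th occurrence is 12 intervals after the first: 12 × 28 = 336 days after Sep 21, 2031.
Sep has 30 days — 9 days to the end of Sep leaves 327.
Oct has 31 days (296 left).
Nov has 30 days (266 left).
Dec has 31 days (235 left).
Jan has 31 days (204 left).
Feb has 29 days (175 left).
Mar has 31 days (144 left).
Apr has 30 days (114 left).
May has 31 days (83 left).
Jun has 30 days (53 left).
Jul has 31 days (22 left).
22 days into Aug → Aug 22, 2032.

Aug 22, 2032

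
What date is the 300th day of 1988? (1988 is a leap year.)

Oct 26, 1988

Jan has 31 days (300 − 31 = 269 remain).
Feb has 29 days (269 − 29 = 240 remain).
Mar has 31 days (240 − 31 = 209 remain).
Apr has 30 days (209 − 30 = 179 remain).
May has 31 days (179 − 31 = 148 remain).
Jun has 30 days (148 − 30 = 118 remain).
Jul has 31 days (118 − 31 = 87 remain).
Aug has 31 days (87 − 31 = 56 remain).
Sep has 30 days (56 − 30 = 26 remain).
26 into Oct → Oct 26.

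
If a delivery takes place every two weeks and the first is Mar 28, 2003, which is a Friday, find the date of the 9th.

Jul 18, 2003

The 9th occurrence is 8 intervals after the first: 8 × 14 = 112 days after Mar 28, 2003.
Mar has 31 days — 3 days to the end of Mar leaves 109.
Apr has 30 days (79 left).
May has 31 days (48 left).
Jun has 30 days (18 left).
18 days into Jul → Jul 18, 2003.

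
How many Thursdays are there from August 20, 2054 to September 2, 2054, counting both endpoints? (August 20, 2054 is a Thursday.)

2

August 20, 2054 is a Thursday; the first Thursday on or after it is August 20, 2054.
From August 20, 2054 to September 2, 2054: 11 + 2 = 13 days (rest of August, September).
13 ÷ 7 = 1 full weeks with remainder 6, so 1 more Thursdays after the first → 2.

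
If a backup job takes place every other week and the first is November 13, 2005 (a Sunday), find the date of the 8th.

The 8th occurrence is 7 intervals after the first: 7 × 14 = 98 days after November 13, 2005.
November has 30 days — 17 days to the end of November leaves 81.
December has 31 days (50 left).
January has 31 days (19 left).
19 days into February → February 19, 2006.

February 19, 2006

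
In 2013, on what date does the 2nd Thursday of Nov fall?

Nov 2013 begins on a Friday, so the first Thursday is Nov 7 (6 days later).
The 2nd Thursday is 1 weeks later: 7 + 7 = 14.

Nov 14, 2013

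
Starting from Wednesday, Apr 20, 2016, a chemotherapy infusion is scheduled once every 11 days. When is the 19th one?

Nov 4, 2016

The 19th occurrence is 18 intervals after the first: 18 × 11 = 198 days after Apr 20, 2016.
Apr has 30 days — 10 days to the end of Apr leaves 188.
May has 31 days (157 left).
Jun has 30 days (127 left).
Jul has 31 days (96 left).
Aug has 31 days (65 left).
Sep has 30 days (35 left).
Oct has 31 days (4 left).
4 days into Nov → Nov 4, 2016.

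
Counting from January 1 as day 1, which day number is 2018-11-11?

Days in months before November: 31 + 28 + 31 + 30 + 31 + 30 + 31 + 31 + 30 + 31 = 304.
Plus 11 days into November → day 315.

315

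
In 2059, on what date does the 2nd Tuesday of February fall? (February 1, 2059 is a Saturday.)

February 2059 begins on a Saturday, so the first Tuesday is February 4 (3 days later).
The 2nd Tuesday is 1 weeks later: 4 + 7 = 11.

2059-02-11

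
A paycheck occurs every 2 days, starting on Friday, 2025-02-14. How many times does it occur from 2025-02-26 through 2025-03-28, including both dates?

16

Occurrences land 2·i days after 2025-02-14 for i = 0, 1, 2, …
2025-02-26 is 12 days after the start; 12 ÷ 2 = 6 remainder 0. First occurrence in the window: #7 on 2025-02-26 (6×2 = 12 days in).
2025-03-28 is 42 days after the start; 42 ÷ 2 = 21 remainder 0. Last occurrence in the window: #22 on 2025-03-28.
Occurrences #7 through #22: 16 in total.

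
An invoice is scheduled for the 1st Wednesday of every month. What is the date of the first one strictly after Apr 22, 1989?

Apr 1989 starts on a Saturday, so its 1st Wednesday is Apr 5, 1989 (4 days in).
That is not after Apr 22, 1989, so look at May 1989.
May 1989 starts on a Monday, so its 1st Wednesday is May 3, 1989 (2 days in).

May 3, 1989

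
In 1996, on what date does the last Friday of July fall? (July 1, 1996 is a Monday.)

26 July 1996

July 1996 begins on a Monday, so the first Friday is July 5 (4 days later).
July 1996 has 31 days. Adding weeks: 5, 12, 19, 26 — the last one ≤ 31 is the 26th.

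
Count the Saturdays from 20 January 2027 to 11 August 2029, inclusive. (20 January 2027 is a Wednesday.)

134

20 January 2027 is a Wednesday; the first Saturday on or after it is 23 January 2027 (3 days later).
From 23 January 2027 to 11 August 2029: 342 + 366 + 223 = 931 days (rest of 2027, 2028, to 11 August 2029 in 2029).
931 ÷ 7 = 133 full weeks with remainder 0, so 133 more Saturdays after the first → 134.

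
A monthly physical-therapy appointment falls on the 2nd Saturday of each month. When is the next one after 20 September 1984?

13 October 1984

September 1984 starts on a Saturday; its first Saturday is the 1st, so the 2nd Saturday is the 8th — 8 September 1984.
That is not after 20 September 1984, so look at October 1984.
October 1984 starts on a Monday; its first Saturday is the 6th, so the 2nd Saturday is the 13th — 13 October 1984.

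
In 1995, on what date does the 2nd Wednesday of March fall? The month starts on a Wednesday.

March 8, 1995

March 1995 begins on a Wednesday, so the first Wednesday is March 1.
The 2nd Wednesday is 1 weeks later: 1 + 7 = 8.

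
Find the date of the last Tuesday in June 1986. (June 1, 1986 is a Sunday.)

1986-06-24

June 1986 begins on a Sunday, so the first Tuesday is June 3 (2 days later).
June 1986 has 30 days. Adding weeks: 3, 10, 17, 24 — the last one ≤ 30 is the 24th.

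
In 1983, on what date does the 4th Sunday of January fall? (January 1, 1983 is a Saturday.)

January 1983 begins on a Saturday, so the first Sunday is January 2 (1 day later).
The 4th Sunday is 3 weeks later: 2 + 21 = 23.

1983-01-23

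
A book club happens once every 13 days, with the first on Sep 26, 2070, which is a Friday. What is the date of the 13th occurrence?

Mar 1, 2071

The 13th occurrence is 12 intervals after the first: 12 × 13 = 156 days after Sep 26, 2070.
Sep has 30 days — 4 days to the end of Sep leaves 152.
Oct has 31 days (121 left).
Nov has 30 days (91 left).
Dec has 31 days (60 left).
Jan has 31 days (29 left).
Feb has 28 days (1 left).
1 day into Mar → Mar 1, 2071.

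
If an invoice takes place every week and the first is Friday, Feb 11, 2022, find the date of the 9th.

The 9th occurrence is 8 intervals after the first: 8 × 7 = 56 days after Feb 11, 2022.
Feb has 28 days — 17 days to the end of Feb leaves 39.
Mar has 31 days (8 left).
8 days into Apr → Apr 8, 2022.

Apr 8, 2022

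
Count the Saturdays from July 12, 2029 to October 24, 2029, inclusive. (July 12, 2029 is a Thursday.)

July 12, 2029 is a Thursday; the first Saturday on or after it is July 14, 2029 (2 days later).
From July 14, 2029 to October 24, 2029: 17 + 31 + 30 + 24 = 102 days (rest of July, August, September, October).
102 ÷ 7 = 14 full weeks with remainder 4, so 14 more Saturdays after the first → 15.

15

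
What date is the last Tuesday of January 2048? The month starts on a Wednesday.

January 2048 begins on a Wednesday, so the first Tuesday is January 7 (6 days later).
January 2048 has 31 days. Adding weeks: 7, 14, 21, 28 — the last one ≤ 31 is the 28th.

2048-01-28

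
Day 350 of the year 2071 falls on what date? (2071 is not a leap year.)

January has 31 days (350 − 31 = 319 remain).
February has 28 days (319 − 28 = 291 remain).
March has 31 days (291 − 31 = 260 remain).
April has 30 days (260 − 30 = 230 remain).
May has 31 days (230 − 31 = 199 remain).
June has 30 days (199 − 30 = 169 remain).
July has 31 days (169 − 31 = 138 remain).
August has 31 days (138 − 31 = 107 remain).
September has 30 days (107 − 30 = 77 remain).
October has 31 days (77 − 31 = 46 remain).
November has 30 days (46 − 30 = 16 remain).
16 into December → December 16.

16 December 2071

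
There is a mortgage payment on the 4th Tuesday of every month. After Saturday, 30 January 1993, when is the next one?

23 February 1993

January 1993 starts on a Friday; its first Tuesday is the 5th, so the 4th Tuesday is the 26th — 26 January 1993.
That is not after 30 January 1993, so look at February 1993.
February 1993 starts on a Monday; its first Tuesday is the 2nd, so the 4th Tuesday is the 23rd — 23 February 1993.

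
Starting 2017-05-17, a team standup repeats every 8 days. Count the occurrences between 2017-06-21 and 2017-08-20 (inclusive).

7

Occurrences land 8·i days after 2017-05-17 for i = 0, 1, 2, …
2017-06-21 is 35 days after the start; 35 ÷ 8 = 4 remainder 3; since the remainder is 3, round up to i = 5. First occurrence in the window: #6 on 2017-06-26 (5×8 = 40 days in).
2017-08-20 is 95 days after the start; 95 ÷ 8 = 11 remainder 7. Last occurrence in the window: #12 on 2017-08-13.
Occurrences #6 through #12: 7 in total.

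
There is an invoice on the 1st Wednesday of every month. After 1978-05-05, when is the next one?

1978-06-07

May 1978 starts on a Monday, so its 1st Wednesday is 1978-05-03 (2 days in).
That is not after 1978-05-05, so look at June 1978.
June 1978 starts on a Thursday, so its 1st Wednesday is 1978-06-07 (6 days in).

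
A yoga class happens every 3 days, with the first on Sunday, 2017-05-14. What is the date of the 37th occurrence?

2017-08-30

The 37th occurrence is 36 intervals after the first: 36 × 3 = 108 days after 2017-05-14.
May has 31 days — 17 days to the end of May leaves 91.
June has 30 days (61 left).
July has 31 days (30 left).
30 days into August → 2017-08-30.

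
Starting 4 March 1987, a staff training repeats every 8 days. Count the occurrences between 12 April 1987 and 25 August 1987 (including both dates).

17

Occurrences land 8·i days after 4 March 1987 for i = 0, 1, 2, …
12 April 1987 is 39 days after the start; 39 ÷ 8 = 4 remainder 7; since the remainder is 7, round up to i = 5. First occurrence in the window: #6 on 13 April 1987 (5×8 = 40 days in).
25 August 1987 is 174 days after the start; 174 ÷ 8 = 21 remainder 6. Last occurrence in the window: #22 on 19 August 1987.
Occurrences #6 through #22: 17 in total.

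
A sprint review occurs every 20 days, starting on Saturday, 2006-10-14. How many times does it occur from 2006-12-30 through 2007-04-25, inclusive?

6

Occurrences land 20·i days after 2006-10-14 for i = 0, 1, 2, …
2006-12-30 is 77 days after the start; 77 ÷ 20 = 3 remainder 17; since the remainder is 17, round up to i = 4. First occurrence in the window: #5 on 2007-01-02 (4×20 = 80 days in).
2007-04-25 is 193 days after the start; 193 ÷ 20 = 9 remainder 13. Last occurrence in the window: #10 on 2007-04-12.
Occurrences #5 through #10: 6 in total.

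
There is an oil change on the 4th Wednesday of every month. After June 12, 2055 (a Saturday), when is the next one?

June 23, 2055

June 2055 starts on a Tuesday; its first Wednesday is the 2nd, so the 4th Wednesday is the 23rd — June 23, 2055.
June 23, 2055 is after June 12, 2055, so that is the next one.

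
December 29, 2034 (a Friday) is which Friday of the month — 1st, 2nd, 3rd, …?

5th

Day 29 falls in week ⌈29/7⌉ of the month.
Days 1–7 hold the 1st Friday, 8–14 the 2nd, 15–21 the 3rd, 22–28 the 4th, 29–31 the 5th.
29 is in the range for the 5th.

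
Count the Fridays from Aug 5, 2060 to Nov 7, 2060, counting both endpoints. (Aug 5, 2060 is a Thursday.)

14

Aug 5, 2060 is a Thursday; the first Friday on or after it is Aug 6, 2060 (1 day later).
From Aug 6, 2060 to Nov 7, 2060: 25 + 30 + 31 + 7 = 93 days (rest of Aug, Sep, Oct, Nov).
93 ÷ 7 = 13 full weeks with remainder 2, so 13 more Fridays after the first → 14.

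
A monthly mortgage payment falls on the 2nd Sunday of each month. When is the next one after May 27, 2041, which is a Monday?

June 9, 2041

May 2041 starts on a Wednesday; its first Sunday is the 5th, so the 2nd Sunday is the 12th — May 12, 2041.
That is not after May 27, 2041, so look at June 2041.
June 2041 starts on a Saturday; its first Sunday is the 2nd, so the 2nd Sunday is the 9th — June 9, 2041.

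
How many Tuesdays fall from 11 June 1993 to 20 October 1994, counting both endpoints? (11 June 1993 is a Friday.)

11 June 1993 is a Friday; the first Tuesday on or after it is 15 June 1993 (4 days later).
From 15 June 1993 to 20 October 1994: 199 + 293 = 492 days (rest of 1993, to 20 October 1994 in 1994).
492 ÷ 7 = 70 full weeks with remainder 2, so 70 more Tuesdays after the first → 71.

71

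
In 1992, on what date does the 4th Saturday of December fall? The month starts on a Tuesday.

26 December 1992

December 1992 begins on a Tuesday, so the first Saturday is December 5 (4 days later).
The 4th Saturday is 3 weeks later: 5 + 21 = 26.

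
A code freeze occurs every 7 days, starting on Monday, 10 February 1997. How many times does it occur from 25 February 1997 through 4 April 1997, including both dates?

Occurrences land 7·i days after 10 February 1997 for i = 0, 1, 2, …
25 February 1997 is 15 days after the start; 15 ÷ 7 = 2 remainder 1; since the remainder is 1, round up to i = 3. First occurrence in the window: #4 on 3 March 1997 (3×7 = 21 days in).
4 April 1997 is 53 days after the start; 53 ÷ 7 = 7 remainder 4. Last occurrence in the window: #8 on 31 March 1997.
Occurrences #4 through #8: 5 in total.

5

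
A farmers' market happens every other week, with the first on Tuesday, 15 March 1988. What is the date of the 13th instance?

The 13th occurrence is 12 intervals after the first: 12 × 14 = 168 days after 15 March 1988.
March has 31 days — 16 days to the end of March leaves 152.
April has 30 days (122 left).
May has 31 days (91 left).
June has 30 days (61 left).
July has 31 days (30 left).
30 days into August → 30 August 1988.

30 August 1988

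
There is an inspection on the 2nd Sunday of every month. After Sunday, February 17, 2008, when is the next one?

February 2008 starts on a Friday; its first Sunday is the 3rd, so the 2nd Sunday is the 10th — February 10, 2008.
That is not after February 17, 2008, so look at March 2008.
March 2008 starts on a Saturday; its first Sunday is the 2nd, so the 2nd Sunday is the 9th — March 9, 2008.

March 9, 2008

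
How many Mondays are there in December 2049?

2049-12-01 is a Wednesday; the first Monday on or after it is 2049-12-06 (5 days later).
From 2049-12-06 to 2049-12-31 is 31 − 6 = 25 days.
25 ÷ 7 = 3 full weeks with remainder 4, so 3 more Mondays after the first → 4.

4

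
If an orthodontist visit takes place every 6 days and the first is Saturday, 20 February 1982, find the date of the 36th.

The 36th occurrence is 35 intervals after the first: 35 × 6 = 210 days after 20 February 1982.
February has 28 days — 8 days to the end of February leaves 202.
March has 31 days (171 left).
April has 30 days (141 left).
May has 31 days (110 left).
June has 30 days (80 left).
July has 31 days (49 left).
August has 31 days (18 left).
18 days into September → 18 September 1982.

18 September 1982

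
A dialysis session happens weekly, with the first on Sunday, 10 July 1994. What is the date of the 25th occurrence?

The 25th occurrence is 24 intervals after the first: 24 × 7 = 168 days after 10 July 1994.
July has 31 days — 21 days to the end of July leaves 147.
August has 31 days (116 left).
September has 30 days (86 left).
October has 31 days (55 left).
November has 30 days (25 left).
25 days into December → 25 December 1994.

25 December 1994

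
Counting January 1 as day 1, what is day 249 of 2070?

Sep 6, 2070

Jan has 31 days (249 − 31 = 218 remain).
Feb has 28 days (218 − 28 = 190 remain).
Mar has 31 days (190 − 31 = 159 remain).
Apr has 30 days (159 − 30 = 129 remain).
May has 31 days (129 − 31 = 98 remain).
Jun has 30 days (98 − 30 = 68 remain).
Jul has 31 days (68 − 31 = 37 remain).
Aug has 31 days (37 − 31 = 6 remain).
6 into Sep → Sep 6.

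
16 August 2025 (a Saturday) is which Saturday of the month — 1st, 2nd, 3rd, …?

3rd

Day 16 falls in week ⌈16/7⌉ of the month.
Days 1–7 hold the 1st Saturday, 8–14 the 2nd, 15–21 the 3rd, 22–28 the 4th, 29–31 the 5th.
16 is in the range for the 3rd.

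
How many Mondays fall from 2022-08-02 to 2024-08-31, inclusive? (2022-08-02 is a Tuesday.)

108

2022-08-02 is a Tuesday; the first Monday on or after it is 2022-08-08 (6 days later).
From 2022-08-08 to 2024-08-31: 145 + 365 + 244 = 754 days (rest of 2022, 2023, to 2024-08-31 in 2024).
754 ÷ 7 = 107 full weeks with remainder 5, so 107 more Mondays after the first → 108.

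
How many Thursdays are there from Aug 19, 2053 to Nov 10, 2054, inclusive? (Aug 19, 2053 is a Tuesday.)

64

Aug 19, 2053 is a Tuesday; the first Thursday on or after it is Aug 21, 2053 (2 days later).
From Aug 21, 2053 to Nov 10, 2054: 132 + 314 = 446 days (rest of 2053, to Nov 10, 2054 in 2054).
446 ÷ 7 = 63 full weeks with remainder 5, so 63 more Thursdays after the first → 64.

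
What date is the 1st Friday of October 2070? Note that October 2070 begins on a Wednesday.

2070-10-03

October 2070 begins on a Wednesday, so the first Friday is October 3 (2 days later).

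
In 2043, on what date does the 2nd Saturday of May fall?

9 May 2043

May 2043 begins on a Friday, so the first Saturday is May 2 (1 day later).
The 2nd Saturday is 1 weeks later: 2 + 7 = 9.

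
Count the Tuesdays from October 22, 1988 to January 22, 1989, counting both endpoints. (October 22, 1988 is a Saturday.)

13

October 22, 1988 is a Saturday; the first Tuesday on or after it is October 25, 1988 (3 days later).
From October 25, 1988 to January 22, 1989: 6 + 30 + 31 + 22 = 89 days (rest of October, November, December, January).
89 ÷ 7 = 12 full weeks with remainder 5, so 12 more Tuesdays after the first → 13.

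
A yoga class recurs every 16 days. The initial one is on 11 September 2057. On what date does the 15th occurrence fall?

The 15th occurrence is 14 intervals after the first: 14 × 16 = 224 days after 11 September 2057.
September has 30 days — 19 days to the end of September leaves 205.
October has 31 days (174 left).
November has 30 days (144 left).
December has 31 days (113 left).
January has 31 days (82 left).
February has 28 days (54 left).
March has 31 days (23 left).
23 days into April → 23 April 2058.

23 April 2058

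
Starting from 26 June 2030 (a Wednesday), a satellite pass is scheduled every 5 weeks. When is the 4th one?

The 4th occurrence is 3 intervals after the first: 3 × 35 = 105 days after 26 June 2030.
June has 30 days — 4 days to the end of June leaves 101.
July has 31 days (70 left).
August has 31 days (39 left).
September has 30 days (9 left).
9 days into October → 9 October 2030.

9 October 2030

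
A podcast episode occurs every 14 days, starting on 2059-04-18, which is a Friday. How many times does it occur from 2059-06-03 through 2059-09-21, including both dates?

8

Occurrences land 14·i days after 2059-04-18 for i = 0, 1, 2, …
2059-06-03 is 46 days after the start; 46 ÷ 14 = 3 remainder 4; since the remainder is 4, round up to i = 4. First occurrence in the window: #5 on 2059-06-13 (4×14 = 56 days in).
2059-09-21 is 156 days after the start; 156 ÷ 14 = 11 remainder 2. Last occurrence in the window: #12 on 2059-09-19.
Occurrences #5 through #12: 8 in total.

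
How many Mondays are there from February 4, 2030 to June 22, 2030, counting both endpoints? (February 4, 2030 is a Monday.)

February 4, 2030 is a Monday; the first Monday on or after it is February 4, 2030.
From February 4, 2030 to June 22, 2030: 24 + 31 + 30 + 31 + 22 = 138 days (rest of February, March, April, May, June).
138 ÷ 7 = 19 full weeks with remainder 5, so 19 more Mondays after the first → 20.

20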